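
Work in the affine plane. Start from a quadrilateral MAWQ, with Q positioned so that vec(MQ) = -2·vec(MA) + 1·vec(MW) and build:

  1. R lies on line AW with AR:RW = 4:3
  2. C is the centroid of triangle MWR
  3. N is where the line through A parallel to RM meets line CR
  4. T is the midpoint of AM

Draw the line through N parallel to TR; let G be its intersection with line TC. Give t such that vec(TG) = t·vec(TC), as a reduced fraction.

t = -4

Work in coordinates with M = (0, 0), A = (1, 0), W = (0, 1), Q = (-2, 1).
1. R lies on line AW with AR:RW = 4:3 ⇒ R = (3/7, 4/7)
2. C is the centroid of triangle MWR ⇒ C = (1/7, 11/21)
3. N is where the line through A parallel to RM meets line CR ⇒ N = (11/7, 16/21)
4. T is the midpoint of AM ⇒ T = (1/2, 0)
through N parallel to TR: direction (-1/14, 4/7); meets TC at G = (27/14, -44/21)
G = T + t·(C−T) with t = -4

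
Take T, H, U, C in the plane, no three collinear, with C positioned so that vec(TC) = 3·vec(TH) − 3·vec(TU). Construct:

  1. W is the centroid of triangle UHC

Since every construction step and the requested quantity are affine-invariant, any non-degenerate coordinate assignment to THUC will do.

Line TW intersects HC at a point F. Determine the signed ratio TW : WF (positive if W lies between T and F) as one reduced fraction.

Set T = (0, 0), H = (1, 0), U = (0, 1), C = (3, -3); any affine frame gives the same invariant.
1. W is the centroid of triangle UHC ⇒ W = (4/3, -2/3)
line TW meets HC at F = (3/2, -3/4)
W = T + t·(F−T) with t = 8/9, so TW:WF = 8/9:1/9

TW:WF = 8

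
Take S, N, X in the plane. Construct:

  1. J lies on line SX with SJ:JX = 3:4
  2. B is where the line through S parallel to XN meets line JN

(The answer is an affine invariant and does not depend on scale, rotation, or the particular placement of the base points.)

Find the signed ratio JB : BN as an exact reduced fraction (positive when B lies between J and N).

Set S = (0, 0), N = (1, 0), X = (0, 1); any affine frame gives the same invariant.
1. J lies on line SX with SJ:JX = 3:4 ⇒ J = (0, 3/7)
2. B is where the line through S parallel to XN meets line JN ⇒ B = (-3/4, 3/4)
B = J + t·(N−J) with t = -3/4, so JB:BN = t:(1−t) = -3/4:7/4

JB:BN = -3/7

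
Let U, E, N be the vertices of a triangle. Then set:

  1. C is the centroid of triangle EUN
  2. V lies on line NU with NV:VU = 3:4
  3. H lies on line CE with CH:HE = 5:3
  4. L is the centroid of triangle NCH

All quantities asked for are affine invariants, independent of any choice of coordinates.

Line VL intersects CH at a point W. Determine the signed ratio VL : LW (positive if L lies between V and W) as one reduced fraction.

Set U = (0, 0), E = (1, 0), N = (0, 1); any affine frame gives the same invariant.
1. C is the centroid of triangle EUN ⇒ C = (1/3, 1/3)
2. V lies on line NU with NV:VU = 3:4 ⇒ V = (0, 4/7)
3. H lies on line CE with CH:HE = 5:3 ⇒ H = (3/4, 1/8)
4. L is the centroid of triangle NCH ⇒ L = (13/36, 35/72)
line VL meets CH at W = (-13/48, 61/96)
L = V + t·(W−V) with t = -4/3, so VL:LW = -4/3:7/3

VL:LW = -4/7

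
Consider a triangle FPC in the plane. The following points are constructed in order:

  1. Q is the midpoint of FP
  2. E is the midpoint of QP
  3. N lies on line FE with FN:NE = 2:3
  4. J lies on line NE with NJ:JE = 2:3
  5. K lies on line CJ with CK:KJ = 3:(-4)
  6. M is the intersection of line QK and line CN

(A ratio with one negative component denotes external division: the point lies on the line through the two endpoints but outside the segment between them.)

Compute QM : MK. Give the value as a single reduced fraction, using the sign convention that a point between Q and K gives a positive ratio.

QM:MK = 10/27

Choose coordinates F = (0, 0), P = (1, 0), C = (0, 1).
1. Q is the midpoint of FP ⇒ Q = (1/2, 0)
2. E is the midpoint of QP ⇒ E = (3/4, 0)
3. N lies on line FE with FN:NE = 2:3 ⇒ N = (3/10, 0)
4. J lies on line NE with NJ:JE = 2:3 ⇒ J = (12/25, 0)
5. K lies on line CJ with CK:KJ = 3:(-4) ⇒ K = (-36/25, 4)
6. M is the intersection of line QK and line CN ⇒ M = (-9/370, 40/37)
M = Q + t·(K−Q) with t = 10/37, so QM:MK = t:(1−t) = 10/37:27/37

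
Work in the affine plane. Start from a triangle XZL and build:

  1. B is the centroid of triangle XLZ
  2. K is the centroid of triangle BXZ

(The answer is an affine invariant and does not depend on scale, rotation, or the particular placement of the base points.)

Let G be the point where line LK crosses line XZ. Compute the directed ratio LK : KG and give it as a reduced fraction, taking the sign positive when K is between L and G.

Assign X = (0, 0), Z = (1, 0), L = (0, 1) — the answer is frame-independent, so this choice is without loss of generality.
1. B is the centroid of triangle XLZ ⇒ B = (1/3, 1/3)
2. K is the centroid of triangle BXZ ⇒ K = (4/9, 1/9)
line LK meets XZ at G = (1/2, 0)
K = L + t·(G−L) with t = 8/9, so LK:KG = 8/9:1/9

LK:KG = 8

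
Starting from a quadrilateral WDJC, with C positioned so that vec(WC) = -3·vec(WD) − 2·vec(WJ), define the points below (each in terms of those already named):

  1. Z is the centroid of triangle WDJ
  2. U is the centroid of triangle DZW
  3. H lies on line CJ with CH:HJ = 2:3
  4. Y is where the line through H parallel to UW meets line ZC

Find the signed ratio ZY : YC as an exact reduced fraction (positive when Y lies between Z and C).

ZY:YC = 2/3

Work in coordinates with W = (0, 0), D = (1, 0), J = (0, 1), C = (-3, -2).
1. Z is the centroid of triangle WDJ ⇒ Z = (1/3, 1/3)
2. U is the centroid of triangle DZW ⇒ U = (4/9, 1/9)
3. H lies on line CJ with CH:HJ = 2:3 ⇒ H = (-9/5, -4/5)
4. Y is where the line through H parallel to UW meets line ZC ⇒ Y = (-1, -3/5)
Y = Z + t·(C−Z) with t = 2/5, so ZY:YC = t:(1−t) = 2/5:3/5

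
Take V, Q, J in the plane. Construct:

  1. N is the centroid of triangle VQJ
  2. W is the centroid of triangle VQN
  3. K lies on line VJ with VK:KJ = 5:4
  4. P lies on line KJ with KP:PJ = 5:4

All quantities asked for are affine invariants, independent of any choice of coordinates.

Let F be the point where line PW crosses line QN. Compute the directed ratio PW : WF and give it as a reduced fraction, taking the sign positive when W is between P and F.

PW:WF = -76/27

Set V = (0, 0), Q = (1, 0), J = (0, 1); any affine frame gives the same invariant.
1. N is the centroid of triangle VQJ ⇒ N = (1/3, 1/3)
2. W is the centroid of triangle VQN ⇒ W = (4/9, 1/9)
3. K lies on line VJ with VK:KJ = 5:4 ⇒ K = (0, 5/9)
4. P lies on line KJ with KP:PJ = 5:4 ⇒ P = (0, 65/81)
line PW meets QN at F = (49/171, 61/171)
W = P + t·(F−P) with t = 76/49, so PW:WF = 76/49:-27/49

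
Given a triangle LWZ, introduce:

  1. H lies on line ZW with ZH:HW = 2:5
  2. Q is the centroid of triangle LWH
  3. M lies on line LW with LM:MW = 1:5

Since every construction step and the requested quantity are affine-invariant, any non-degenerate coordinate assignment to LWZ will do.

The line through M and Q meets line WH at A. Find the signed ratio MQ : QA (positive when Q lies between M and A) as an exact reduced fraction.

MQ:QA = 3/2

Set L = (0, 0), W = (1, 0), Z = (0, 1); any affine frame gives the same invariant.
1. H lies on line ZW with ZH:HW = 2:5 ⇒ H = (2/7, 5/7)
2. Q is the centroid of triangle LWH ⇒ Q = (3/7, 5/21)
3. M lies on line LW with LM:MW = 1:5 ⇒ M = (1/6, 0)
line MQ meets WH at A = (38/63, 25/63)
Q = M + t·(A−M) with t = 3/5, so MQ:QA = 3/5:2/5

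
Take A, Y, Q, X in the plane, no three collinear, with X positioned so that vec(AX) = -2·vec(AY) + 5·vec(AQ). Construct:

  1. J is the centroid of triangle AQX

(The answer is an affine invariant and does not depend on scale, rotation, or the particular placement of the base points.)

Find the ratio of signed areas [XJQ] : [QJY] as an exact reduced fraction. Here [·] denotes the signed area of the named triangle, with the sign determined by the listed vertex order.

[XJQ]:[QJY] = -2

Work in coordinates with A = (0, 0), Y = (1, 0), Q = (0, 1), X = (-2, 5).
1. J is the centroid of triangle AQX ⇒ J = (-2/3, 2)
2·[XJQ] = 2/3, 2·[QJY] = -1/3
[XJQ]:[QJY] = 2/3:-1/3 = -2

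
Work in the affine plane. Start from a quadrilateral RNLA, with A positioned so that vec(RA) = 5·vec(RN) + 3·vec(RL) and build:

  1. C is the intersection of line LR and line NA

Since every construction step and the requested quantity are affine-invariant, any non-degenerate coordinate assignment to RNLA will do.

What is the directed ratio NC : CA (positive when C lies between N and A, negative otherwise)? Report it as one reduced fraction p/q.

NC:CA = -1/5

Assign R = (0, 0), N = (1, 0), L = (0, 1), A = (5, 3) — the answer is frame-independent, so this choice is without loss of generality.
1. C is the intersection of line LR and line NA ⇒ C = (0, -3/4)
C = N + t·(A−N) with t = -1/4, so NC:CA = t:(1−t) = -1/4:5/4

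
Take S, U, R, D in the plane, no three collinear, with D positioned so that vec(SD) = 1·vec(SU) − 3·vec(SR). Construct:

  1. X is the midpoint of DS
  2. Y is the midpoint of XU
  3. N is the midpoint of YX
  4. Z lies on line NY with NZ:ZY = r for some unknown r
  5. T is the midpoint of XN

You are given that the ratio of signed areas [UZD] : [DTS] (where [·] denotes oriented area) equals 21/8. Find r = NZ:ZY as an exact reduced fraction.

r = 3/5

Set S = (0, 0), U = (1, 0), R = (0, 1), D = (1, -3); any affine frame gives the same invariant.
1. X is the midpoint of DS ⇒ X = (1/2, -3/2)
2. Y is the midpoint of XU ⇒ Y = (3/4, -3/4)
3. N is the midpoint of YX ⇒ N = (5/8, -9/8)
4. With NZ:ZY = r, write λ = r/(r+1) so Z = N + λ·(Y−N); Z is affine-linear in λ
5. T is the midpoint of XN ⇒ T = (9/16, -21/16)
Every point depending on Z is an affine combination of Z and λ-independent points, so each such coordinate is linear in λ; the λ² term in each signed area is a multiple of (Y−N)×(Y−N) = 0, so 2·[UZD] and 2·[DTS] are each linear in λ. Evaluating at λ=0 and λ=1:
  2·[UZD] = -3/8·λ + 9/8,   2·[DTS] = 3/8
So [UZD]:[DTS] = (-3/8·λ + 9/8) / (3/8). Setting this equal to 21/8:
  -3/8·λ + 9/8 = 21/8·(3/8)  ⇒  λ = 3/8
Then r = λ/(1−λ) = (3/8)/(5/8) = 3/5. Check: with r = 3/5, Z = (43/64, -63/64) and [UZD]:[DTS] = 21/8 as required.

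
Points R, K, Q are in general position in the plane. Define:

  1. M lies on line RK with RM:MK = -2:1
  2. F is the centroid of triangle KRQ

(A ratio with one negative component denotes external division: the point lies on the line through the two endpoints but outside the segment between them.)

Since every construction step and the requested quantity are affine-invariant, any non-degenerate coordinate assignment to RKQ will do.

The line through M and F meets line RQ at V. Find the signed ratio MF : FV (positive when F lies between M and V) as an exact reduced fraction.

MF:FV = 5

Work in coordinates with R = (0, 0), K = (1, 0), Q = (0, 1).
1. M lies on line RK with RM:MK = -2:1 ⇒ M = (2, 0)
2. F is the centroid of triangle KRQ ⇒ F = (1/3, 1/3)
line MF meets RQ at V = (0, 2/5)
F = M + t·(V−M) with t = 5/6, so MF:FV = 5/6:1/6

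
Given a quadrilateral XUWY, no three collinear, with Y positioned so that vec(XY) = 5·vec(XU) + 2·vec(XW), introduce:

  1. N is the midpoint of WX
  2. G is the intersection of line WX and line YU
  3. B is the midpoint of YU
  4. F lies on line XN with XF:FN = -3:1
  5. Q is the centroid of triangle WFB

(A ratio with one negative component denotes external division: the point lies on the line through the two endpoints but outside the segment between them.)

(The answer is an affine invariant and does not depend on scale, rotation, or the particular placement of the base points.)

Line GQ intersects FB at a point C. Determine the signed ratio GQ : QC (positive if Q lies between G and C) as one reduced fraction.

Set X = (0, 0), U = (1, 0), W = (0, 1), Y = (5, 2); any affine frame gives the same invariant.
1. N is the midpoint of WX ⇒ N = (0, 1/2)
2. G is the intersection of line WX and line YU ⇒ G = (0, -1/2)
3. B is the midpoint of YU ⇒ B = (3, 1)
4. F lies on line XN with XF:FN = -3:1 ⇒ F = (0, 3/4)
5. Q is the centroid of triangle WFB ⇒ Q = (1, 11/12)
line GQ meets FB at C = (15/16, 53/64)
Q = G + t·(C−G) with t = 16/15, so GQ:QC = 16/15:-1/15

GQ:QC = -16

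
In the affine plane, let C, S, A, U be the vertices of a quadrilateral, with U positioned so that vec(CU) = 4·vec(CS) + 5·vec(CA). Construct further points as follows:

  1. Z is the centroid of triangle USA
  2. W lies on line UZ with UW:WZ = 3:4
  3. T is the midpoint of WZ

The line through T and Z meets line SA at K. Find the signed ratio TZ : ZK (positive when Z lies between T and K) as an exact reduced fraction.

Choose coordinates C = (0, 0), S = (1, 0), A = (0, 1), U = (4, 5).
1. Z is the centroid of triangle USA ⇒ Z = (5/3, 2)
2. W lies on line UZ with UW:WZ = 3:4 ⇒ W = (3, 26/7)
3. T is the midpoint of WZ ⇒ T = (7/3, 20/7)
line TZ meets SA at K = (1/2, 1/2)
Z = T + t·(K−T) with t = 4/11, so TZ:ZK = 4/11:7/11

TZ:ZK = 4/7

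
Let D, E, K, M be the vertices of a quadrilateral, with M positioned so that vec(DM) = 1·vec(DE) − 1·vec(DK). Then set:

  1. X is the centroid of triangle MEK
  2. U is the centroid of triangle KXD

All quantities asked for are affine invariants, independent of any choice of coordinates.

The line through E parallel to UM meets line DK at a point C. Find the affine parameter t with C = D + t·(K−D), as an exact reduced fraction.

Assign D = (0, 0), E = (1, 0), K = (0, 1), M = (1, -1) — the answer is frame-independent, so this choice is without loss of generality.
1. X is the centroid of triangle MEK ⇒ X = (2/3, 0)
2. U is the centroid of triangle KXD ⇒ U = (2/9, 1/3)
through E parallel to UM: direction (7/9, -4/3); meets DK at C = (0, 12/7)
C = D + t·(K−D) with t = 12/7

t = 12/7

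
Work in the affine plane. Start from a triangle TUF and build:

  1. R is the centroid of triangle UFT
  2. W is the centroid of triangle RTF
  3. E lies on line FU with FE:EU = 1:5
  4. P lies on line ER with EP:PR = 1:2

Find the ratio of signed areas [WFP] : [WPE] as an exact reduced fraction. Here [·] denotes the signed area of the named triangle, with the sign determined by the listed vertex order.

[WFP]:[WPE] = -14/5

Choose coordinates T = (0, 0), U = (1, 0), F = (0, 1).
1. R is the centroid of triangle UFT ⇒ R = (1/3, 1/3)
2. W is the centroid of triangle RTF ⇒ W = (1/9, 4/9)
3. E lies on line FU with FE:EU = 1:5 ⇒ E = (1/6, 5/6)
4. P lies on line ER with EP:PR = 1:2 ⇒ P = (2/9, 2/3)
2·[WFP] = -7/81, 2·[WPE] = 5/162
[WFP]:[WPE] = -7/81:5/162 = -14/5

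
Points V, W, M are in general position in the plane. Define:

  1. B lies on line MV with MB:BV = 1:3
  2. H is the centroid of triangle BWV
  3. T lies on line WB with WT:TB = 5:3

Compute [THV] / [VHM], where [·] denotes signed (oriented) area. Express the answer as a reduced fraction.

Assign V = (0, 0), W = (1, 0), M = (0, 1) — the answer is frame-independent, so this choice is without loss of generality.
1. B lies on line MV with MB:BV = 1:3 ⇒ B = (0, 3/4)
2. H is the centroid of triangle BWV ⇒ H = (1/3, 1/4)
3. T lies on line WB with WT:TB = 5:3 ⇒ T = (3/8, 15/32)
2·[THV] = -1/16, 2·[VHM] = 1/3
[THV]:[VHM] = -1/16:1/3 = -3/16

[THV]:[VHM] = -3/16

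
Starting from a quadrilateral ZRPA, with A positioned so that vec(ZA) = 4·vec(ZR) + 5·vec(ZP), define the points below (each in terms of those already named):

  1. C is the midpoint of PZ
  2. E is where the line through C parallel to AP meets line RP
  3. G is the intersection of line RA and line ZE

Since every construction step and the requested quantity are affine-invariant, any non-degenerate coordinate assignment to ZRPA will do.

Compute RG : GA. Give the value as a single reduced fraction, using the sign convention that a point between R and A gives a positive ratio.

Set Z = (0, 0), R = (1, 0), P = (0, 1), A = (4, 5); any affine frame gives the same invariant.
1. C is the midpoint of PZ ⇒ C = (0, 1/2)
2. E is where the line through C parallel to AP meets line RP ⇒ E = (1/4, 3/4)
3. G is the intersection of line RA and line ZE ⇒ G = (-5/4, -15/4)
G = R + t·(A−R) with t = -3/4, so RG:GA = t:(1−t) = -3/4:7/4

RG:GA = -3/7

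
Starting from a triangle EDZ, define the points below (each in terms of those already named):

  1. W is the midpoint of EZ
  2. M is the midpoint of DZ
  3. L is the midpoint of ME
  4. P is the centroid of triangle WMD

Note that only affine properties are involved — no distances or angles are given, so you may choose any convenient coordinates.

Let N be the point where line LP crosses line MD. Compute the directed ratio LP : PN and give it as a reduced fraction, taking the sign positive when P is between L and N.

LP:PN = 2

Assign E = (0, 0), D = (1, 0), Z = (0, 1) — the answer is frame-independent, so this choice is without loss of generality.
1. W is the midpoint of EZ ⇒ W = (0, 1/2)
2. M is the midpoint of DZ ⇒ M = (1/2, 1/2)
3. L is the midpoint of ME ⇒ L = (1/4, 1/4)
4. P is the centroid of triangle WMD ⇒ P = (1/2, 1/3)
line LP meets MD at N = (5/8, 3/8)
P = L + t·(N−L) with t = 2/3, so LP:PN = 2/3:1/3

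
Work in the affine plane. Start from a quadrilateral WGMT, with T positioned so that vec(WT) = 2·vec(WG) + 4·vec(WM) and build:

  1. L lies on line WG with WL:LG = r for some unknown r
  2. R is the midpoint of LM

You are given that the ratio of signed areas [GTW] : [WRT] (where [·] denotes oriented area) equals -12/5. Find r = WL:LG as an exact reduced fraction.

r = -1/4

Choose coordinates W = (0, 0), G = (1, 0), M = (0, 1), T = (2, 4).
1. With WL:LG = r, write λ = r/(r+1) so L = W + λ·(G−W); L is affine-linear in λ
2. R is the midpoint of LM ⇒ R is an affine combination of earlier points and hence also affine-linear in λ
Every point depending on L is an affine combination of L and λ-independent points, so each such coordinate is linear in λ; the λ² term in each signed area is a multiple of (G−W)×(G−W) = 0, so 2·[GTW] and 2·[WRT] are each linear in λ. Evaluating at λ=0 and λ=1:
  2·[GTW] = 4,   2·[WRT] = 2·λ − 1
So [GTW]:[WRT] = (4) / (2·λ − 1). Setting this equal to -12/5:
  4 = -12/5·(2·λ − 1)  ⇒  λ = -1/3
Then r = λ/(1−λ) = (-1/3)/(4/3) = -1/4. Check: with r = -1/4, L = (-1/3, 0) and [GTW]:[WRT] = -12/5 as required.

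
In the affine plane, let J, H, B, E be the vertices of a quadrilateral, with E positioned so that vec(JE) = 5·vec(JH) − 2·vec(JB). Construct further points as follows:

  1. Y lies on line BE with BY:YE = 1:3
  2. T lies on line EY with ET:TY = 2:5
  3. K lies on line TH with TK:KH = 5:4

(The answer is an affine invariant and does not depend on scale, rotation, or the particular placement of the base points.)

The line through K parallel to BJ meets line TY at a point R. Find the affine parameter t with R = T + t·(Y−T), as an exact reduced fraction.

Work in coordinates with J = (0, 0), H = (1, 0), B = (0, 1), E = (5, -2).
1. Y lies on line BE with BY:YE = 1:3 ⇒ Y = (5/4, 1/4)
2. T lies on line EY with ET:TY = 2:5 ⇒ T = (55/14, -19/14)
3. K lies on line TH with TK:KH = 5:4 ⇒ K = (145/63, -38/63)
through K parallel to BJ: direction (0, -1); meets TY at R = (145/63, -8/21)
R = T + t·(Y−T) with t = 82/135

t = 82/135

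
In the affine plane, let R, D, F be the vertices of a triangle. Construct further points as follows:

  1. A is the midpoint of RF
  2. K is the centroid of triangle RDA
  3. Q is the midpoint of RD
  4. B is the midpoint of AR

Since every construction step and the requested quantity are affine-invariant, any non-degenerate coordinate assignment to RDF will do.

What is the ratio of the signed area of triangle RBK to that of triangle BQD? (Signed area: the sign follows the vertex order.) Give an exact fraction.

Work in coordinates with R = (0, 0), D = (1, 0), F = (0, 1).
1. A is the midpoint of RF ⇒ A = (0, 1/2)
2. K is the centroid of triangle RDA ⇒ K = (1/3, 1/6)
3. Q is the midpoint of RD ⇒ Q = (1/2, 0)
4. B is the midpoint of AR ⇒ B = (0, 1/4)
2·[RBK] = -1/12, 2·[BQD] = 1/8
[RBK]:[BQD] = -1/12:1/8 = -2/3

[RBK]:[BQD] = -2/3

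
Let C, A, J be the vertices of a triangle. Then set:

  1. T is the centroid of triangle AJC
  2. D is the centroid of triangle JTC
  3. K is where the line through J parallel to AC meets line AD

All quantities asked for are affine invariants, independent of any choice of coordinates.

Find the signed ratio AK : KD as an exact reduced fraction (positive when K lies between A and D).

Assign C = (0, 0), A = (1, 0), J = (0, 1) — the answer is frame-independent, so this choice is without loss of generality.
1. T is the centroid of triangle AJC ⇒ T = (1/3, 1/3)
2. D is the centroid of triangle JTC ⇒ D = (1/9, 4/9)
3. K is where the line through J parallel to AC meets line AD ⇒ K = (-1, 1)
K = A + t·(D−A) with t = 9/4, so AK:KD = t:(1−t) = 9/4:-5/4

AK:KD = -9/5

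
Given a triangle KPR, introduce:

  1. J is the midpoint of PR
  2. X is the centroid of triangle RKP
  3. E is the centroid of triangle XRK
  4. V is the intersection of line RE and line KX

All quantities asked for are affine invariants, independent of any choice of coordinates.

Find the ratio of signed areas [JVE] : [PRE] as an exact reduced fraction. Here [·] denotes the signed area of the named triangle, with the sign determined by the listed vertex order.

Set K = (0, 0), P = (1, 0), R = (0, 1); any affine frame gives the same invariant.
1. J is the midpoint of PR ⇒ J = (1/2, 1/2)
2. X is the centroid of triangle RKP ⇒ X = (1/3, 1/3)
3. E is the centroid of triangle XRK ⇒ E = (1/9, 4/9)
4. V is the intersection of line RE and line KX ⇒ V = (1/6, 1/6)
2·[JVE] = -1/9, 2·[PRE] = 4/9
[JVE]:[PRE] = -1/9:4/9 = -1/4

[JVE]:[PRE] = -1/4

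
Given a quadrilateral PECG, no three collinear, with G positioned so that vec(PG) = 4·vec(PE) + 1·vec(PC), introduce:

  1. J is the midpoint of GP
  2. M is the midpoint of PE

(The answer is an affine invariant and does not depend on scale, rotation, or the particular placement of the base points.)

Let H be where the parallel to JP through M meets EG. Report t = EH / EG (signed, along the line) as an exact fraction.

t = 1/2

Set P = (0, 0), E = (1, 0), C = (0, 1), G = (4, 1); any affine frame gives the same invariant.
1. J is the midpoint of GP ⇒ J = (2, 1/2)
2. M is the midpoint of PE ⇒ M = (1/2, 0)
through M parallel to JP: direction (-2, -1/2); meets EG at H = (5/2, 1/2)
H = E + t·(G−E) with t = 1/2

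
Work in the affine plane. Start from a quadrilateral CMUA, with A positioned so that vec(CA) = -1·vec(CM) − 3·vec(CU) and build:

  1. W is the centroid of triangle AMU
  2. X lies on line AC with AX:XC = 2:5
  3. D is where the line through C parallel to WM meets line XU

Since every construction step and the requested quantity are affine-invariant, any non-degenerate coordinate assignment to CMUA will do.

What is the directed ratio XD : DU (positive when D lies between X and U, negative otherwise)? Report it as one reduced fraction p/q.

Assign C = (0, 0), M = (1, 0), U = (0, 1), A = (-1, -3) — the answer is frame-independent, so this choice is without loss of generality.
1. W is the centroid of triangle AMU ⇒ W = (0, -2/3)
2. X lies on line AC with AX:XC = 2:5 ⇒ X = (-5/7, -15/7)
3. D is where the line through C parallel to WM meets line XU ⇒ D = (-15/56, -5/28)
D = X + t·(U−X) with t = 5/8, so XD:DU = t:(1−t) = 5/8:3/8

XD:DU = 5/3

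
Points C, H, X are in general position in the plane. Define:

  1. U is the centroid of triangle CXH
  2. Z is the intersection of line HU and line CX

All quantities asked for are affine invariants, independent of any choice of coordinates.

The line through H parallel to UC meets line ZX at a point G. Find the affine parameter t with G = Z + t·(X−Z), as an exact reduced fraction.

t = -3

Set C = (0, 0), H = (1, 0), X = (0, 1); any affine frame gives the same invariant.
1. U is the centroid of triangle CXH ⇒ U = (1/3, 1/3)
2. Z is the intersection of line HU and line CX ⇒ Z = (0, 1/2)
through H parallel to UC: direction (-1/3, -1/3); meets ZX at G = (0, -1)
G = Z + t·(X−Z) with t = -3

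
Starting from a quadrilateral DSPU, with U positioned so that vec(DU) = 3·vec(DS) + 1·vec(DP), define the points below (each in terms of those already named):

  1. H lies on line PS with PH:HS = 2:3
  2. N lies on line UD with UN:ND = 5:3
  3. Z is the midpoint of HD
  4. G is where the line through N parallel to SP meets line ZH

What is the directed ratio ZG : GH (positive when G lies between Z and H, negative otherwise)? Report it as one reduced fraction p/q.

Assign D = (0, 0), S = (1, 0), P = (0, 1), U = (3, 1) — the answer is frame-independent, so this choice is without loss of generality.
1. H lies on line PS with PH:HS = 2:3 ⇒ H = (2/5, 3/5)
2. N lies on line UD with UN:ND = 5:3 ⇒ N = (9/8, 3/8)
3. Z is the midpoint of HD ⇒ Z = (1/5, 3/10)
4. G is where the line through N parallel to SP meets line ZH ⇒ G = (3/5, 9/10)
G = Z + t·(H−Z) with t = 2, so ZG:GH = t:(1−t) = 2:-1

ZG:GH = -2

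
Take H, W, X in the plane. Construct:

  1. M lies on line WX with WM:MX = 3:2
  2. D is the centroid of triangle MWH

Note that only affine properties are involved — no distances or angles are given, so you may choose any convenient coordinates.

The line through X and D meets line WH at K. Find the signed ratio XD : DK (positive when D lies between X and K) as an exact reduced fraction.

XD:DK = 4

Choose coordinates H = (0, 0), W = (1, 0), X = (0, 1).
1. M lies on line WX with WM:MX = 3:2 ⇒ M = (2/5, 3/5)
2. D is the centroid of triangle MWH ⇒ D = (7/15, 1/5)
line XD meets WH at K = (7/12, 0)
D = X + t·(K−X) with t = 4/5, so XD:DK = 4/5:1/5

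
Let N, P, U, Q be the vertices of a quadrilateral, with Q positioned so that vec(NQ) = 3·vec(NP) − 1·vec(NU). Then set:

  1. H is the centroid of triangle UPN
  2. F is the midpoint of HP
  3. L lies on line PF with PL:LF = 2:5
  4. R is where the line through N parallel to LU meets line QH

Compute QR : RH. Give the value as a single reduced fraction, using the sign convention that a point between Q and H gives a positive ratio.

Assign N = (0, 0), P = (1, 0), U = (0, 1), Q = (3, -1) — the answer is frame-independent, so this choice is without loss of generality.
1. H is the centroid of triangle UPN ⇒ H = (1/3, 1/3)
2. F is the midpoint of HP ⇒ F = (2/3, 1/6)
3. L lies on line PF with PL:LF = 2:5 ⇒ L = (19/21, 1/21)
4. R is where the line through N parallel to LU meets line QH ⇒ R = (-19/21, 20/21)
R = Q + t·(H−Q) with t = 41/28, so QR:RH = t:(1−t) = 41/28:-13/28

QR:RH = -41/13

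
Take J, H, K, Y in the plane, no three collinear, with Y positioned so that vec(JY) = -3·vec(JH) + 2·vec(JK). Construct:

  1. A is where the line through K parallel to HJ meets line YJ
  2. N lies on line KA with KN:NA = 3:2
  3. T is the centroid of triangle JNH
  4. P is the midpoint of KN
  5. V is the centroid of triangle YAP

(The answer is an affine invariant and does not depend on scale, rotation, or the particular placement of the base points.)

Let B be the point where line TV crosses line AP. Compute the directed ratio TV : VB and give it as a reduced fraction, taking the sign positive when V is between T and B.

Work in coordinates with J = (0, 0), H = (1, 0), K = (0, 1), Y = (-3, 2).
1. A is where the line through K parallel to HJ meets line YJ ⇒ A = (-3/2, 1)
2. N lies on line KA with KN:NA = 3:2 ⇒ N = (-9/10, 1)
3. T is the centroid of triangle JNH ⇒ T = (1/30, 1/3)
4. P is the midpoint of KN ⇒ P = (-9/20, 1)
5. V is the centroid of triangle YAP ⇒ V = (-33/20, 4/3)
line TV meets AP at B = (-49/45, 1)
V = T + t·(B−T) with t = 3/2, so TV:VB = 3/2:-1/2

TV:VB = -3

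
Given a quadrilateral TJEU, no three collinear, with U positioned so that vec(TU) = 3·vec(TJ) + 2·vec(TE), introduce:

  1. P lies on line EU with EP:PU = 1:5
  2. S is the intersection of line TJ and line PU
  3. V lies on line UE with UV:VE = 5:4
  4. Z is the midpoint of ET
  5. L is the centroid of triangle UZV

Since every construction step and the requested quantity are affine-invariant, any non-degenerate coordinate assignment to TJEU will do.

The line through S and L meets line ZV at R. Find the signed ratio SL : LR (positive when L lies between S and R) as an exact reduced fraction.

Choose coordinates T = (0, 0), J = (1, 0), E = (0, 1), U = (3, 2).
1. P lies on line EU with EP:PU = 1:5 ⇒ P = (1/2, 7/6)
2. S is the intersection of line TJ and line PU ⇒ S = (-3, 0)
3. V lies on line UE with UV:VE = 5:4 ⇒ V = (4/3, 13/9)
4. Z is the midpoint of ET ⇒ Z = (0, 1/2)
5. L is the centroid of triangle UZV ⇒ L = (13/9, 71/54)
line SL meets ZV at R = (31/33, 923/792)
L = S + t·(R−S) with t = 44/39, so SL:LR = 44/39:-5/39

SL:LR = -44/5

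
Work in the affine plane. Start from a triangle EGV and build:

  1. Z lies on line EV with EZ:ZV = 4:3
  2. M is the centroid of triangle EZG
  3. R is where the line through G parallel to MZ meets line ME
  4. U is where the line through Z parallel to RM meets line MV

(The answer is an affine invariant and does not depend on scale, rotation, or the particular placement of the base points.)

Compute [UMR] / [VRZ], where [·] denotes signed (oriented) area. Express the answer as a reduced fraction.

Work in coordinates with E = (0, 0), G = (1, 0), V = (0, 1).
1. Z lies on line EV with EZ:ZV = 4:3 ⇒ Z = (0, 4/7)
2. M is the centroid of triangle EZG ⇒ M = (1/3, 4/21)
3. R is where the line through G parallel to MZ meets line ME ⇒ R = (2/3, 8/21)
4. U is where the line through Z parallel to RM meets line MV ⇒ U = (1/7, 32/49)
2·[UMR] = 4/21, 2·[VRZ] = -2/7
[UMR]:[VRZ] = 4/21:-2/7 = -2/3

[UMR]:[VRZ] = -2/3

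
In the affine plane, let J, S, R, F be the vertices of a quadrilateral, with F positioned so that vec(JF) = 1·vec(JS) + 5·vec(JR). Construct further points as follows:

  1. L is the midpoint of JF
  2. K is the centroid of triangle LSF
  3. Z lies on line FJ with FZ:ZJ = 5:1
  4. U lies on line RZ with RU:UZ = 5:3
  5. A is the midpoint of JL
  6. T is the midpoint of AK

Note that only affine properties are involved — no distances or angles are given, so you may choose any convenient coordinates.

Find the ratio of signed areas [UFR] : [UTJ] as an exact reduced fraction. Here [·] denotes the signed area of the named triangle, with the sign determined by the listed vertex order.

Work in coordinates with J = (0, 0), S = (1, 0), R = (0, 1), F = (1, 5).
1. L is the midpoint of JF ⇒ L = (1/2, 5/2)
2. K is the centroid of triangle LSF ⇒ K = (5/6, 5/2)
3. Z lies on line FJ with FZ:ZJ = 5:1 ⇒ Z = (1/6, 5/6)
4. U lies on line RZ with RU:UZ = 5:3 ⇒ U = (5/48, 43/48)
5. A is the midpoint of JL ⇒ A = (1/4, 5/4)
6. T is the midpoint of AK ⇒ T = (13/24, 15/8)
2·[UFR] = 25/48, 2·[UTJ] = -167/576
[UFR]:[UTJ] = 25/48:-167/576 = -300/167

[UFR]:[UTJ] = -300/167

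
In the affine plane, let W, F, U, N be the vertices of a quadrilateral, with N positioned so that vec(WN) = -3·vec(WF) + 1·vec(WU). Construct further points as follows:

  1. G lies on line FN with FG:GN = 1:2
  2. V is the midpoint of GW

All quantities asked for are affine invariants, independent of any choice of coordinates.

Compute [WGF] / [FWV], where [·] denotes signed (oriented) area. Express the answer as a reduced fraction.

[WGF]:[FWV] = 2

Work in coordinates with W = (0, 0), F = (1, 0), U = (0, 1), N = (-3, 1).
1. G lies on line FN with FG:GN = 1:2 ⇒ G = (-1/3, 1/3)
2. V is the midpoint of GW ⇒ V = (-1/6, 1/6)
2·[WGF] = -1/3, 2·[FWV] = -1/6
[WGF]:[FWV] = -1/3:-1/6 = 2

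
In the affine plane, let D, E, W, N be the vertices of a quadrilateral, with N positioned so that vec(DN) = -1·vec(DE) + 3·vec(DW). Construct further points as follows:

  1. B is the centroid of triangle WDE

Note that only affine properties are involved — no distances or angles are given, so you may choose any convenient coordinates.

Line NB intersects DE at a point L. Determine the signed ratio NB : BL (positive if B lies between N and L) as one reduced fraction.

NB:BL = 8

Assign D = (0, 0), E = (1, 0), W = (0, 1), N = (-1, 3) — the answer is frame-independent, so this choice is without loss of generality.
1. B is the centroid of triangle WDE ⇒ B = (1/3, 1/3)
line NB meets DE at L = (1/2, 0)
B = N + t·(L−N) with t = 8/9, so NB:BL = 8/9:1/9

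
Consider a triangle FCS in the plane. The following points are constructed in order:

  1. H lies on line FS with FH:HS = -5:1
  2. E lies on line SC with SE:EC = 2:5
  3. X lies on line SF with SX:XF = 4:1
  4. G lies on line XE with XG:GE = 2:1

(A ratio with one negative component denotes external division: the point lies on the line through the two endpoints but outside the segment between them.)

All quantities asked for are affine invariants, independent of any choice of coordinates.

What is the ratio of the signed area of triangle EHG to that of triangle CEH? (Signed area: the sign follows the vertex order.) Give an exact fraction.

[EHG]:[CEH] = -14/25

Assign F = (0, 0), C = (1, 0), S = (0, 1) — the answer is frame-independent, so this choice is without loss of generality.
1. H lies on line FS with FH:HS = -5:1 ⇒ H = (0, 5/4)
2. E lies on line SC with SE:EC = 2:5 ⇒ E = (2/7, 5/7)
3. X lies on line SF with SX:XF = 4:1 ⇒ X = (0, 1/5)
4. G lies on line XE with XG:GE = 2:1 ⇒ G = (4/21, 19/35)
2·[EHG] = 1/10, 2·[CEH] = -5/28
[EHG]:[CEH] = 1/10:-5/28 = -14/25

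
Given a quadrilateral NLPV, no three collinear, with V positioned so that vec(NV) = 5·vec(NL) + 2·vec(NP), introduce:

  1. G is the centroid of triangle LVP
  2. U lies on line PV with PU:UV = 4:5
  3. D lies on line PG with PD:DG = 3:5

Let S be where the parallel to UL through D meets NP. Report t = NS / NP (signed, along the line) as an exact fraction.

t = 5/44

Choose coordinates N = (0, 0), L = (1, 0), P = (0, 1), V = (5, 2).
1. G is the centroid of triangle LVP ⇒ G = (2, 1)
2. U lies on line PV with PU:UV = 4:5 ⇒ U = (20/9, 13/9)
3. D lies on line PG with PD:DG = 3:5 ⇒ D = (3/4, 1)
through D parallel to UL: direction (-11/9, -13/9); meets NP at S = (0, 5/44)
S = N + t·(P−N) with t = 5/44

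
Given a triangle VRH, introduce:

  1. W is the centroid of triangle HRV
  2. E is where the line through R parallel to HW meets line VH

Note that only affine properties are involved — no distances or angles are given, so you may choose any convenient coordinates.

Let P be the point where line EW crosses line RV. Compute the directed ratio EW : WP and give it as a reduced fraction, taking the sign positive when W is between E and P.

EW:WP = 5

Assign V = (0, 0), R = (1, 0), H = (0, 1) — the answer is frame-independent, so this choice is without loss of generality.
1. W is the centroid of triangle HRV ⇒ W = (1/3, 1/3)
2. E is where the line through R parallel to HW meets line VH ⇒ E = (0, 2)
line EW meets RV at P = (2/5, 0)
W = E + t·(P−E) with t = 5/6, so EW:WP = 5/6:1/6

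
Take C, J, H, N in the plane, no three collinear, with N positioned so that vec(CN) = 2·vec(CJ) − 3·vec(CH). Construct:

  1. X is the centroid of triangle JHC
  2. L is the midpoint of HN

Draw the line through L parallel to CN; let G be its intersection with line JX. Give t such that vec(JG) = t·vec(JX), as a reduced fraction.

t = 3/2

Set C = (0, 0), J = (1, 0), H = (0, 1), N = (2, -3); any affine frame gives the same invariant.
1. X is the centroid of triangle JHC ⇒ X = (1/3, 1/3)
2. L is the midpoint of HN ⇒ L = (1, -1)
through L parallel to CN: direction (2, -3); meets JX at G = (0, 1/2)
G = J + t·(X−J) with t = 3/2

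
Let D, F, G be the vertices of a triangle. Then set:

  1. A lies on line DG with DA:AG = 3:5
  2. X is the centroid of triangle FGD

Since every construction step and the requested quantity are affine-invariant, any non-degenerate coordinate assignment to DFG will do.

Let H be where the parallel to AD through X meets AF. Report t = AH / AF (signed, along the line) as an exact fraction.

Work in coordinates with D = (0, 0), F = (1, 0), G = (0, 1).
1. A lies on line DG with DA:AG = 3:5 ⇒ A = (0, 3/8)
2. X is the centroid of triangle FGD ⇒ X = (1/3, 1/3)
through X parallel to AD: direction (0, -3/8); meets AF at H = (1/3, 1/4)
H = A + t·(F−A) with t = 1/3

t = 1/3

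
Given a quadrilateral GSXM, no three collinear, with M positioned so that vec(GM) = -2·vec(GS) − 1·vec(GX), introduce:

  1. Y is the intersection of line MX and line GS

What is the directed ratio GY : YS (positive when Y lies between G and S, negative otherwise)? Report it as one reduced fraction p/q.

GY:YS = -1/2

Assign G = (0, 0), S = (1, 0), X = (0, 1), M = (-2, -1) — the answer is frame-independent, so this choice is without loss of generality.
1. Y is the intersection of line MX and line GS ⇒ Y = (-1, 0)
Y = G + t·(S−G) with t = -1, so GY:YS = t:(1−t) = -1:2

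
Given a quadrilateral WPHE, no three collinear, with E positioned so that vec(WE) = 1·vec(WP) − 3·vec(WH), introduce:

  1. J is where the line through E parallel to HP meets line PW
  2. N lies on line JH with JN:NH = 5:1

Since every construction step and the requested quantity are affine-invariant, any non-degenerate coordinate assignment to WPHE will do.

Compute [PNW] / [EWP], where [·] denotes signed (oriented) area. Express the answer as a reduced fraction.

[PNW]:[EWP] = -5/18

Choose coordinates W = (0, 0), P = (1, 0), H = (0, 1), E = (1, -3).
1. J is where the line through E parallel to HP meets line PW ⇒ J = (-2, 0)
2. N lies on line JH with JN:NH = 5:1 ⇒ N = (-1/3, 5/6)
2·[PNW] = 5/6, 2·[EWP] = -3
[PNW]:[EWP] = 5/6:-3 = -5/18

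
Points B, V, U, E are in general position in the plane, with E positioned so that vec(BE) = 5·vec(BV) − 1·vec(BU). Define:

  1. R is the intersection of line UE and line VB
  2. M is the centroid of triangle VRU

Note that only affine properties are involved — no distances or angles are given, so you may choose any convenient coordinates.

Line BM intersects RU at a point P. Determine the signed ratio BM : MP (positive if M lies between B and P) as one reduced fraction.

Assign B = (0, 0), V = (1, 0), U = (0, 1), E = (5, -1) — the answer is frame-independent, so this choice is without loss of generality.
1. R is the intersection of line UE and line VB ⇒ R = (5/2, 0)
2. M is the centroid of triangle VRU ⇒ M = (7/6, 1/3)
line BM meets RU at P = (35/24, 5/12)
M = B + t·(P−B) with t = 4/5, so BM:MP = 4/5:1/5

BM:MP = 4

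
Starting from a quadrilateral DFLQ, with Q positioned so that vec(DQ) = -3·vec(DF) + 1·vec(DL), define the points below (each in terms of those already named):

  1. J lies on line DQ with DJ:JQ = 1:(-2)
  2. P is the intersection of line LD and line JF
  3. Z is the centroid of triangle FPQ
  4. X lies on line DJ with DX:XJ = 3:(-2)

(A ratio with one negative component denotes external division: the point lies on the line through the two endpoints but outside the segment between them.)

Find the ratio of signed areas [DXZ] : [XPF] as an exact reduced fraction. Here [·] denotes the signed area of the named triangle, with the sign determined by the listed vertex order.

[DXZ]:[XPF] = 5/2

Choose coordinates D = (0, 0), F = (1, 0), L = (0, 1), Q = (-3, 1).
1. J lies on line DQ with DJ:JQ = 1:(-2) ⇒ J = (3, -1)
2. P is the intersection of line LD and line JF ⇒ P = (0, 1/2)
3. Z is the centroid of triangle FPQ ⇒ Z = (-2/3, 1/2)
4. X lies on line DJ with DX:XJ = 3:(-2) ⇒ X = (9, -3)
2·[DXZ] = 5/2, 2·[XPF] = 1
[DXZ]:[XPF] = 5/2:1 = 5/2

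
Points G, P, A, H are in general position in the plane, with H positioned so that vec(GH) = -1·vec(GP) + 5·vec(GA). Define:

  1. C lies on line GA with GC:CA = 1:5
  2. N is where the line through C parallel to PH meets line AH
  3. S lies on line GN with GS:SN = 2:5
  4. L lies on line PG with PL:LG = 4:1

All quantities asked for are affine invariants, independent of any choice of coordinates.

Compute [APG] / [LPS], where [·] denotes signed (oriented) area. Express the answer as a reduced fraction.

Work in coordinates with G = (0, 0), P = (1, 0), A = (0, 1), H = (-1, 5).
1. C lies on line GA with GC:CA = 1:5 ⇒ C = (0, 1/6)
2. N is where the line through C parallel to PH meets line AH ⇒ N = (5/9, -11/9)
3. S lies on line GN with GS:SN = 2:5 ⇒ S = (10/63, -22/63)
4. L lies on line PG with PL:LG = 4:1 ⇒ L = (1/5, 0)
2·[APG] = -1, 2·[LPS] = -88/315
[APG]:[LPS] = -1:-88/315 = 315/88

[APG]:[LPS] = 315/88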